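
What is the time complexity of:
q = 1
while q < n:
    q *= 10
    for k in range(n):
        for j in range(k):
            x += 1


Per nesting level: O(log n) * O(n) * O(n) [triangular over k] = O(n^2 log n)
Complexity: O(n^2 log n)


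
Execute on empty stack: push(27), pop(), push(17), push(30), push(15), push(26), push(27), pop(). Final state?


push(27) -> [27]
pop() returns 27 -> []
push(17) -> [17]
push(30) -> [17, 30]
push(15) -> [17, 30, 15]
push(26) -> [17, 30, 15, 26]
push(27) -> [17, 30, 15, 26, 27]
pop() returns 27 -> [17, 30, 15, 26]
Final stack (bottom to top): [17, 30, 15, 26]


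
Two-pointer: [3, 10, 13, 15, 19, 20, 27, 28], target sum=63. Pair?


Two pointers: lo=0, hi=7
No pair sums to 63


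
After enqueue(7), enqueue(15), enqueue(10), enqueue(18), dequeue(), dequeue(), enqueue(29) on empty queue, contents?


enqueue(7) -> [7]
enqueue(15) -> [7, 15]
enqueue(10) -> [7, 15, 10]
enqueue(18) -> [7, 15, 10, 18]
dequeue() returns 7 -> [15, 10, 18]
dequeue() returns 15 -> [10, 18]
enqueue(29) -> [10, 18, 29]
Final queue (front to back): [10, 18, 29]


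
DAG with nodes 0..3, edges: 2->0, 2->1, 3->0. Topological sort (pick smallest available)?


Kahn's algorithm, process smallest node first
Order: [2, 1, 3, 0]


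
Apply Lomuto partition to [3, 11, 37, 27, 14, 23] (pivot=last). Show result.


Elements <= 23 go left of pivot.
Result: [3, 11, 14, 23, 37, 27], pivot at index 3


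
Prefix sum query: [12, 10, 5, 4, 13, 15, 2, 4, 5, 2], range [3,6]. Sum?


Prefix sums: [0, 12, 22, 27, 31, 44, 59, 61, 65, 70, 72]
Sum[3..6] = prefix[7] - prefix[3] = 61 - 27 = 34


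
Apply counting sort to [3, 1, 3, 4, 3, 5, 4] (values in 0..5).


Count array: [0, 1, 0, 3, 2, 1]
Reconstruct: [1, 3, 3, 3, 4, 4, 5]


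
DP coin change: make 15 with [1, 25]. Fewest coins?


dp[0]=0; dp[i]=1+min(dp[i-c] for c in coins)
...dp[10]=10, dp[11]=11, dp[12]=12, dp[13]=13, dp[14]=14, dp[15]=15
Minimum coins for 15 = 15


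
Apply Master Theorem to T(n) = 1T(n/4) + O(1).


a=1, b=4, c=0. log_4(1)=0 = c=0. Case 2: O(n^c log n) = O(log n)
Complexity: O(log n)


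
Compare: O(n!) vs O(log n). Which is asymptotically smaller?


logarithmic grows slower than factorial
O(log n) is asymptotically smaller; O(n!) grows faster


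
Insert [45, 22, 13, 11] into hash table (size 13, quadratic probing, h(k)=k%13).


Insertions: 45->slot 6; 22->slot 9; 13->slot 0; 11->slot 11
Table: [13, None, None, None, None, None, 45, None, None, 22, None, 11, None]


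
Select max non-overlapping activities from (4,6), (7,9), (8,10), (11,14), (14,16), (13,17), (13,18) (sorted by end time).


Greedy: pick earliest-ending, then skip overlaps.
Selected (4 activities): [(4, 6), (7, 9), (11, 14), (14, 16)]


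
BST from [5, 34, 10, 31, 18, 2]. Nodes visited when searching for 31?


BST root = 5
Search for 31: compare at each node
Path: [5, 34, 10, 31]


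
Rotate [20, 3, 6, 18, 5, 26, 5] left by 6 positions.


Left rotate by 6: [5, 20, 3, 6, 18, 5, 26]


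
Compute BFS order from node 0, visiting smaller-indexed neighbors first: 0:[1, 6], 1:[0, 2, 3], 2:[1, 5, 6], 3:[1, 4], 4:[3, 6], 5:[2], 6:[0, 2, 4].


BFS queue: start with [0]
Visit order: [0, 1, 6, 2, 3, 4, 5]


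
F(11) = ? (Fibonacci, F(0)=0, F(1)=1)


F(n)=F(n-1)+F(n-2)
...F(9)=34, F(10)=55, F(11)=89


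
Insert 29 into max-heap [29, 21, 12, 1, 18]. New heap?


Append 29: [29, 21, 12, 1, 18, 29]
Bubble up: swap idx 5(29) with idx 2(12)
Result: [29, 21, 29, 1, 18, 12]


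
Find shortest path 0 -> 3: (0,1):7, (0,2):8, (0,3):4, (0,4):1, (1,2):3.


Dijkstra from 0:
Distances: {0: 0, 1: 7, 2: 8, 3: 4, 4: 1}
Shortest distance to 3 = 4, path = [0, 3]


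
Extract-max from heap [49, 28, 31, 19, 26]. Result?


Max = 49
Replace root with last, heapify down
Resulting heap: [31, 28, 26, 19]


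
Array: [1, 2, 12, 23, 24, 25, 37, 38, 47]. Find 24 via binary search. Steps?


Search for 24:
[0,8] mid=4 arr[4]=24
Total: 1 comparisons


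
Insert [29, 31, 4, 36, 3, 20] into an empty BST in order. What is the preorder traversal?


Root = 29; build tree by BST insertion.
Preorder traversal: [29, 4, 3, 20, 31, 36]


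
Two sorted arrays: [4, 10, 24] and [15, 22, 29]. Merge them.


Compare heads, take smaller each step.
Merged: [4, 10, 15, 22, 24, 29]


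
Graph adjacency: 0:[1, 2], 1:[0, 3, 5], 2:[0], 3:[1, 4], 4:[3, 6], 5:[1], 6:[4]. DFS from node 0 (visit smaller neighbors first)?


DFS stack-based: start with [0]
Visit order: [0, 1, 3, 4, 6, 5, 2]


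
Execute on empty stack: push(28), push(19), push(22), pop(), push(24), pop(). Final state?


push(28) -> [28]
push(19) -> [28, 19]
push(22) -> [28, 19, 22]
pop() returns 22 -> [28, 19]
push(24) -> [28, 19, 24]
pop() returns 24 -> [28, 19]
Final stack (bottom to top): [28, 19]


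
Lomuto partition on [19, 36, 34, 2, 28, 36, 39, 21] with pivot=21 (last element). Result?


Elements <= 21 go left of pivot.
Result: [19, 2, 21, 36, 28, 36, 39, 34], pivot at index 2


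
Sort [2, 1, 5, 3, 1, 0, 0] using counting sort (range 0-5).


Count array: [2, 2, 1, 1, 0, 1]
Reconstruct: [0, 0, 1, 1, 2, 3, 5]


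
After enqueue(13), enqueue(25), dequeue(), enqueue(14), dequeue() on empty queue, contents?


enqueue(13) -> [13]
enqueue(25) -> [13, 25]
dequeue() returns 13 -> [25]
enqueue(14) -> [25, 14]
dequeue() returns 25 -> [14]
Final queue (front to back): [14]


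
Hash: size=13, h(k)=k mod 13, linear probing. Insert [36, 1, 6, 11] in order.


Insertions: 36->slot 10; 1->slot 1; 6->slot 6; 11->slot 11
Table: [None, 1, None, None, None, None, 6, None, None, None, 36, 11, None]


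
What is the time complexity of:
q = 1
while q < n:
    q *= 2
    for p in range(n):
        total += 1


Per nesting level: O(log n) * O(n) = O(n log n)
Complexity: O(n log n)


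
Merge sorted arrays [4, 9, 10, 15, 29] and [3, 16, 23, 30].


Compare heads, take smaller each step.
Merged: [3, 4, 9, 10, 15, 16, 23, 29, 30]


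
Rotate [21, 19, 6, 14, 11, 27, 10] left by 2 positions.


Left rotate by 2: [6, 14, 11, 27, 10, 21, 19]


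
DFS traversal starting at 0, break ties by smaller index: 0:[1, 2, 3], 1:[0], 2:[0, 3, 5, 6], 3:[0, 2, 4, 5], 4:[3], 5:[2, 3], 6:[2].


DFS stack-based: start with [0]
Visit order: [0, 1, 2, 3, 4, 5, 6]


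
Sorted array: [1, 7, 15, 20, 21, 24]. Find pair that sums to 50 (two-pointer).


Two pointers: lo=0, hi=5
No pair sums to 50


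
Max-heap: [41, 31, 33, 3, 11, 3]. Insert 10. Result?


Append 10: [41, 31, 33, 3, 11, 3, 10]
Bubble up: no swaps needed
Result: [41, 31, 33, 3, 11, 3, 10]


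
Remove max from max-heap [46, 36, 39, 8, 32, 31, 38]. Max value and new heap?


Max = 46
Replace root with last, heapify down
Resulting heap: [39, 36, 38, 8, 32, 31]


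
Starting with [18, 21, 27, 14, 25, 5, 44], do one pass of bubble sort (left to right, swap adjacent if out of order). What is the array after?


After one pass: [18, 21, 14, 25, 5, 27, 44]


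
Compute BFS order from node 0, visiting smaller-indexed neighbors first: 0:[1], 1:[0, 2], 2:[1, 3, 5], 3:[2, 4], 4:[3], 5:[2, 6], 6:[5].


BFS queue: start with [0]
Visit order: [0, 1, 2, 3, 5, 4, 6]


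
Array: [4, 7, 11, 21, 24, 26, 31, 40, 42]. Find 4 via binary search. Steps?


Search for 4:
[0,8] mid=4 arr[4]=24
[0,3] mid=1 arr[1]=7
[0,0] mid=0 arr[0]=4
Total: 3 comparisons


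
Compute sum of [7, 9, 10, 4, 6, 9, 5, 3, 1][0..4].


Prefix sums: [0, 7, 16, 26, 30, 36, 45, 50, 53, 54]
Sum[0..4] = prefix[5] - prefix[0] = 36 - 0 = 36


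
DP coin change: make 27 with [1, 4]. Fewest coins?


dp[0]=0; dp[i]=1+min(dp[i-c] for c in coins)
...dp[22]=7, dp[23]=8, dp[24]=6, dp[25]=7, dp[26]=8, dp[27]=9
Minimum coins for 27 = 9


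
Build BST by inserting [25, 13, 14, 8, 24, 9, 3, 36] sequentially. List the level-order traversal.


Root = 25; build tree by BST insertion.
Level-Order traversal: [25, 13, 36, 8, 14, 3, 9, 24]


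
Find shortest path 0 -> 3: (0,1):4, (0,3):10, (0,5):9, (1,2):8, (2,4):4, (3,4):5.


Dijkstra from 0:
Distances: {0: 0, 1: 4, 2: 12, 3: 10, 4: 15, 5: 9}
Shortest distance to 3 = 10, path = [0, 3]


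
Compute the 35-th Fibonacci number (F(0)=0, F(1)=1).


F(n)=F(n-1)+F(n-2)
...F(33)=3524578, F(34)=5702887, F(35)=9227465


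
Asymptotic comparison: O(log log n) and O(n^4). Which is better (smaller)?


double-logarithmic grows slower than quartic
O(log log n) is asymptotically smaller; O(n^4) grows faster


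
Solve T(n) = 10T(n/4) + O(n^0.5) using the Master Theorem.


a=10, b=4, c=0.5. log_4(10)=1.661 > c=0.5. Case 1: O(n^log_b(a)) = O(n^1.661)
Complexity: O(n^1.661)


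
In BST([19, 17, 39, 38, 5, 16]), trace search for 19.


BST root = 19
Search for 19: compare at each node
Path: [19]


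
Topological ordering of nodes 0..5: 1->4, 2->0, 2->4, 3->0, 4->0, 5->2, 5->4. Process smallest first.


Kahn's algorithm, process smallest node first
Order: [1, 3, 5, 2, 4, 0]


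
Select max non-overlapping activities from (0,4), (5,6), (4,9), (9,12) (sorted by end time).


Greedy: pick earliest-ending, then skip overlaps.
Selected (3 activities): [(0, 4), (5, 6), (9, 12)]


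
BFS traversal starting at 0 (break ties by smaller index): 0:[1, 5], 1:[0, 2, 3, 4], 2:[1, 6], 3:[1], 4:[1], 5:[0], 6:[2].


BFS queue: start with [0]
Visit order: [0, 1, 5, 2, 3, 4, 6]


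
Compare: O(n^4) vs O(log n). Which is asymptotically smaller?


logarithmic grows slower than quartic
O(log n) is asymptotically smaller; O(n^4) grows faster


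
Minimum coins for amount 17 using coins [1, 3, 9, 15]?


dp[0]=0; dp[i]=1+min(dp[i-c] for c in coins)
...dp[12]=2, dp[13]=3, dp[14]=4, dp[15]=1, dp[16]=2, dp[17]=3
Minimum coins for 17 = 3


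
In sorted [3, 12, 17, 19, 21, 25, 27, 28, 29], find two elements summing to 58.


Two pointers: lo=0, hi=8
No pair sums to 58


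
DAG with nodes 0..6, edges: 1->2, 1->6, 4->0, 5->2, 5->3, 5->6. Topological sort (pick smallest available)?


Kahn's algorithm, process smallest node first
Order: [1, 4, 0, 5, 2, 3, 6]


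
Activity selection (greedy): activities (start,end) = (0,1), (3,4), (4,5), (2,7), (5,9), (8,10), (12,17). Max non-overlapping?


Greedy: pick earliest-ending, then skip overlaps.
Selected (5 activities): [(0, 1), (3, 4), (4, 5), (5, 9), (12, 17)]


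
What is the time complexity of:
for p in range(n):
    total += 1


Per nesting level: O(n) = O(n)
Complexity: O(n)


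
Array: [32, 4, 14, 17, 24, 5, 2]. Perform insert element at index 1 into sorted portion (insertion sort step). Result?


After one pass: [4, 32, 14, 17, 24, 5, 2]


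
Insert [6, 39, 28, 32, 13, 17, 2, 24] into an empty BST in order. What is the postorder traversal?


Root = 6; build tree by BST insertion.
Postorder traversal: [2, 24, 17, 13, 32, 28, 39, 6]


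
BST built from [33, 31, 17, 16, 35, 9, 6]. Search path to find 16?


BST root = 33
Search for 16: compare at each node
Path: [33, 31, 17, 16]


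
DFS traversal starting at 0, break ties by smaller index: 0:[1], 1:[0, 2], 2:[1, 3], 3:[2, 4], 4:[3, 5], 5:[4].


DFS stack-based: start with [0]
Visit order: [0, 1, 2, 3, 4, 5]


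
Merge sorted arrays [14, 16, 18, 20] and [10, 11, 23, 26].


Compare heads, take smaller each step.
Merged: [10, 11, 14, 16, 18, 20, 23, 26]


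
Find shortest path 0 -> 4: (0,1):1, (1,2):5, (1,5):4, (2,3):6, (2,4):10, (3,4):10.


Dijkstra from 0:
Distances: {0: 0, 1: 1, 2: 6, 3: 12, 4: 16, 5: 5}
Shortest distance to 4 = 16, path = [0, 1, 2, 4]


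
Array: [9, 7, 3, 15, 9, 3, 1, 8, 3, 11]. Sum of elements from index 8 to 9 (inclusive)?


Prefix sums: [0, 9, 16, 19, 34, 43, 46, 47, 55, 58, 69]
Sum[8..9] = prefix[10] - prefix[8] = 69 - 55 = 14


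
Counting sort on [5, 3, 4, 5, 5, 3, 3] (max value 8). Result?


Count array: [0, 0, 0, 3, 1, 3, 0, 0, 0]
Reconstruct: [3, 3, 3, 4, 5, 5, 5]


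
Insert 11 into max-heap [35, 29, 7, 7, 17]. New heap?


Append 11: [35, 29, 7, 7, 17, 11]
Bubble up: swap idx 5(11) with idx 2(7)
Result: [35, 29, 11, 7, 17, 7]


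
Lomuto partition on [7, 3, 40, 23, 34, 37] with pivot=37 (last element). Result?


Elements <= 37 go left of pivot.
Result: [7, 3, 23, 34, 37, 40], pivot at index 4


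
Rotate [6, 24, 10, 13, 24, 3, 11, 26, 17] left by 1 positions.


Left rotate by 1: [24, 10, 13, 24, 3, 11, 26, 17, 6]


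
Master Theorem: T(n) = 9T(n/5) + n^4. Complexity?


a=9, b=5, c=4. log_5(9)=1.365 < c=4. Case 3: O(n^c) = O(n^4)
Complexity: O(n^4)


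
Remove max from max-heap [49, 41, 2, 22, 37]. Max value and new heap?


Max = 49
Replace root with last, heapify down
Resulting heap: [41, 37, 2, 22]


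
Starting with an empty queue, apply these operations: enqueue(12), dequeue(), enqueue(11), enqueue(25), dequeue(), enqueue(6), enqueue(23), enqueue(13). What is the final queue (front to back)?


enqueue(12) -> [12]
dequeue() returns 12 -> []
enqueue(11) -> [11]
enqueue(25) -> [11, 25]
dequeue() returns 11 -> [25]
enqueue(6) -> [25, 6]
enqueue(23) -> [25, 6, 23]
enqueue(13) -> [25, 6, 23, 13]
Final queue (front to back): [25, 6, 23, 13]


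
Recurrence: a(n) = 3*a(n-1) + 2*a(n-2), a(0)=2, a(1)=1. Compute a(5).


Build bottom-up:
...a(3)=23, a(4)=83, a(5)=3*83+2*23=295


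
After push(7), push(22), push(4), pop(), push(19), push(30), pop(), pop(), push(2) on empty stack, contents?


push(7) -> [7]
push(22) -> [7, 22]
push(4) -> [7, 22, 4]
pop() returns 4 -> [7, 22]
push(19) -> [7, 22, 19]
push(30) -> [7, 22, 19, 30]
pop() returns 30 -> [7, 22, 19]
pop() returns 19 -> [7, 22]
push(2) -> [7, 22, 2]
Final stack (bottom to top): [7, 22, 2]


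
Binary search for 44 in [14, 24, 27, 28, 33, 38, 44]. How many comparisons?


Search for 44:
[0,6] mid=3 arr[3]=28
[4,6] mid=5 arr[5]=38
[6,6] mid=6 arr[6]=44
Total: 3 comparisons


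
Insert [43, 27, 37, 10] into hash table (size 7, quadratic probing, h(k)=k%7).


Insertions: 43->slot 1; 27->slot 6; 37->slot 2; 10->slot 3
Table: [None, 43, 37, 10, None, None, 27]


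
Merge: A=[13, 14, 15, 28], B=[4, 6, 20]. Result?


Compare heads, take smaller each step.
Merged: [4, 6, 13, 14, 15, 20, 28]


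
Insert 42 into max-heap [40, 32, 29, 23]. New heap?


Append 42: [40, 32, 29, 23, 42]
Bubble up: swap idx 4(42) with idx 1(32); swap idx 1(42) with idx 0(40)
Result: [42, 40, 29, 23, 32]


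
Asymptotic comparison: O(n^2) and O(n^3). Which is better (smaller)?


quadratic grows slower than cubic
O(n^2) is asymptotically smaller; O(n^3) grows faster


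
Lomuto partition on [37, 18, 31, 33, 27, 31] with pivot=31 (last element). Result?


Elements <= 31 go left of pivot.
Result: [18, 31, 27, 31, 37, 33], pivot at index 3


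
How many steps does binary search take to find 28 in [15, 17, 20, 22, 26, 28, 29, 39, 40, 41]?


Search for 28:
[0,9] mid=4 arr[4]=26
[5,9] mid=7 arr[7]=39
[5,6] mid=5 arr[5]=28
Total: 3 comparisons


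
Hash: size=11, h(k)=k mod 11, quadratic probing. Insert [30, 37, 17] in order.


Insertions: 30->slot 8; 37->slot 4; 17->slot 6
Table: [None, None, None, None, 37, None, 17, None, 30, None, None]


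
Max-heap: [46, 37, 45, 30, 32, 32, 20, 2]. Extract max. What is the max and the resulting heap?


Max = 46
Replace root with last, heapify down
Resulting heap: [45, 37, 32, 30, 32, 2, 20]


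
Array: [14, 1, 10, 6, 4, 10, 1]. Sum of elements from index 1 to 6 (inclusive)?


Prefix sums: [0, 14, 15, 25, 31, 35, 45, 46]
Sum[1..6] = prefix[7] - prefix[1] = 46 - 14 = 32


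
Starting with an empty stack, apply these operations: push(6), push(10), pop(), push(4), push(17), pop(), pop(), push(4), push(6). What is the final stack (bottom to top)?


push(6) -> [6]
push(10) -> [6, 10]
pop() returns 10 -> [6]
push(4) -> [6, 4]
push(17) -> [6, 4, 17]
pop() returns 17 -> [6, 4]
pop() returns 4 -> [6]
push(4) -> [6, 4]
push(6) -> [6, 4, 6]
Final stack (bottom to top): [6, 4, 6]


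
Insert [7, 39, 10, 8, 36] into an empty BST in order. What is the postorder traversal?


Root = 7; build tree by BST insertion.
Postorder traversal: [8, 36, 10, 39, 7]


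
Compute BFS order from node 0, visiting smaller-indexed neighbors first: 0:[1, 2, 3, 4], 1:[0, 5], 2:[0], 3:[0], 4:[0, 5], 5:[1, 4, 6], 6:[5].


BFS queue: start with [0]
Visit order: [0, 1, 2, 3, 4, 5, 6]


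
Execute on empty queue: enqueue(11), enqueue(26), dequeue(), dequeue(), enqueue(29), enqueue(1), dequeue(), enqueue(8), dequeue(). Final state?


enqueue(11) -> [11]
enqueue(26) -> [11, 26]
dequeue() returns 11 -> [26]
dequeue() returns 26 -> []
enqueue(29) -> [29]
enqueue(1) -> [29, 1]
dequeue() returns 29 -> [1]
enqueue(8) -> [1, 8]
dequeue() returns 1 -> [8]
Final queue (front to back): [8]


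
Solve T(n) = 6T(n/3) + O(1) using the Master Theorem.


a=6, b=3, c=0. log_3(6)=1.631 > c=0. Case 1: O(n^log_b(a)) = O(n^1.631)
Complexity: O(n^1.631)


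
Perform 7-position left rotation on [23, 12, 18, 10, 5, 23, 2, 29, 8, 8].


Left rotate by 7: [29, 8, 8, 23, 12, 18, 10, 5, 23, 2]


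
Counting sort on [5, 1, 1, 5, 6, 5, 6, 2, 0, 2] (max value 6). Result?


Count array: [1, 2, 2, 0, 0, 3, 2]
Reconstruct: [0, 1, 1, 2, 2, 5, 5, 5, 6, 6]


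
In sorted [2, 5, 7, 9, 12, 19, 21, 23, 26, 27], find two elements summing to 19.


Two pointers: lo=0, hi=9
Found pair: (7, 12) summing to 19


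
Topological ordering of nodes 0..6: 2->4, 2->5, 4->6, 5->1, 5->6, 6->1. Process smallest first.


Kahn's algorithm, process smallest node first
Order: [0, 2, 3, 4, 5, 6, 1]


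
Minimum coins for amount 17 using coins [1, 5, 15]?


dp[0]=0; dp[i]=1+min(dp[i-c] for c in coins)
...dp[12]=4, dp[13]=5, dp[14]=6, dp[15]=1, dp[16]=2, dp[17]=3
Minimum coins for 17 = 3


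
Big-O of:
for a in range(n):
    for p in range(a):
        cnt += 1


Per nesting level: O(n) * O(n) [triangular over a] = O(n^2)
Complexity: O(n^2)


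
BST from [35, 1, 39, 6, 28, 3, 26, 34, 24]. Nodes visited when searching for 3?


BST root = 35
Search for 3: compare at each node
Path: [35, 1, 6, 3]


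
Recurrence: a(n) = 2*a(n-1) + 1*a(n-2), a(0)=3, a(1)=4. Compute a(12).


Build bottom-up:
...a(10)=12467, a(11)=30098, a(12)=2*30098+1*12467=72663


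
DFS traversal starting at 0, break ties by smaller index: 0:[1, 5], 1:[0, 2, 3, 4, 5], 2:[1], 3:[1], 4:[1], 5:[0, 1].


DFS stack-based: start with [0]
Visit order: [0, 1, 2, 3, 4, 5]


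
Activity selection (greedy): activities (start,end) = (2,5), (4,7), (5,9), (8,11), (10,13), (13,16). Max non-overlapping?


Greedy: pick earliest-ending, then skip overlaps.
Selected (4 activities): [(2, 5), (5, 9), (10, 13), (13, 16)]


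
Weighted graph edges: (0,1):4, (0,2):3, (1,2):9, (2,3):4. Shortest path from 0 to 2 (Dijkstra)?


Dijkstra from 0:
Distances: {0: 0, 1: 4, 2: 3, 3: 7}
Shortest distance to 2 = 3, path = [0, 2]


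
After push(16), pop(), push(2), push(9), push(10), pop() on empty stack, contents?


push(16) -> [16]
pop() returns 16 -> []
push(2) -> [2]
push(9) -> [2, 9]
push(10) -> [2, 9, 10]
pop() returns 10 -> [2, 9]
Final stack (bottom to top): [2, 9]


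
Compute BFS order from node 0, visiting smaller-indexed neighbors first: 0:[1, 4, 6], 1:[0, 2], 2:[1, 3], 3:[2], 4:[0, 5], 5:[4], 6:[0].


BFS queue: start with [0]
Visit order: [0, 1, 4, 6, 2, 5, 3]


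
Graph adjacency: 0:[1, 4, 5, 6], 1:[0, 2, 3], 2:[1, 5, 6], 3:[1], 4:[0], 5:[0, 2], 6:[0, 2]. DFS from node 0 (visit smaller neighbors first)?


DFS stack-based: start with [0]
Visit order: [0, 1, 2, 5, 6, 3, 4]


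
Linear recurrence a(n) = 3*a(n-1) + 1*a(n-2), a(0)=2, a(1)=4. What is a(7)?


Build bottom-up:
...a(5)=502, a(6)=1658, a(7)=3*1658+1*502=5476


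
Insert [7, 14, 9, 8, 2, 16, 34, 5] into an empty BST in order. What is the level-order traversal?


Root = 7; build tree by BST insertion.
Level-Order traversal: [7, 2, 14, 5, 9, 16, 8, 34]


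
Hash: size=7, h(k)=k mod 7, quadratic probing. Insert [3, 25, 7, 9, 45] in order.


Insertions: 3->slot 3; 25->slot 4; 7->slot 0; 9->slot 2; 45->slot 5
Table: [7, None, 9, 3, 25, 45, None]


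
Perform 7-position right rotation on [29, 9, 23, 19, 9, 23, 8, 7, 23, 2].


Right rotate by 7: [19, 9, 23, 8, 7, 23, 2, 29, 9, 23]


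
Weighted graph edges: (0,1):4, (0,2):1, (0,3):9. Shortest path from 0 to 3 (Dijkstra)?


Dijkstra from 0:
Distances: {0: 0, 1: 4, 2: 1, 3: 9}
Shortest distance to 3 = 9, path = [0, 3]


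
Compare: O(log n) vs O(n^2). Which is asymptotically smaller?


logarithmic grows slower than quadratic
O(log n) is asymptotically smaller; O(n^2) grows faster


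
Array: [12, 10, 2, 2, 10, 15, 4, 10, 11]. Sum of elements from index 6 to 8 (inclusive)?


Prefix sums: [0, 12, 22, 24, 26, 36, 51, 55, 65, 76]
Sum[6..8] = prefix[9] - prefix[6] = 76 - 51 = 25


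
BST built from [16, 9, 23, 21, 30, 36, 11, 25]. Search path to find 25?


BST root = 16
Search for 25: compare at each node
Path: [16, 23, 30, 25]


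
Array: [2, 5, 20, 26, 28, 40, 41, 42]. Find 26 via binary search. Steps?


Search for 26:
[0,7] mid=3 arr[3]=26
Total: 1 comparisons


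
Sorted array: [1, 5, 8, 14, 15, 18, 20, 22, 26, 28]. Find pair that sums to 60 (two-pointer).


Two pointers: lo=0, hi=9
No pair sums to 60


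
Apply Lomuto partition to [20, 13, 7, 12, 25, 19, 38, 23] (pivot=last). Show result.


Elements <= 23 go left of pivot.
Result: [20, 13, 7, 12, 19, 23, 38, 25], pivot at index 5


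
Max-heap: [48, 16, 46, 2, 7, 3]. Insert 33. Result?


Append 33: [48, 16, 46, 2, 7, 3, 33]
Bubble up: no swaps needed
Result: [48, 16, 46, 2, 7, 3, 33]


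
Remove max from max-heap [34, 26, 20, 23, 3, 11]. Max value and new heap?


Max = 34
Replace root with last, heapify down
Resulting heap: [26, 23, 20, 11, 3]


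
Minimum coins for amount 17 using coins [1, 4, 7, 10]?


dp[0]=0; dp[i]=1+min(dp[i-c] for c in coins)
...dp[12]=3, dp[13]=4, dp[14]=2, dp[15]=3, dp[16]=4, dp[17]=2
Minimum coins for 17 = 2


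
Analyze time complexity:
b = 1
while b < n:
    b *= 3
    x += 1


Per nesting level: O(log n) = O(log n)
Complexity: O(log n)


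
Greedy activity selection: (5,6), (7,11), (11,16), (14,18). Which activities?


Greedy: pick earliest-ending, then skip overlaps.
Selected (3 activities): [(5, 6), (7, 11), (11, 16)]


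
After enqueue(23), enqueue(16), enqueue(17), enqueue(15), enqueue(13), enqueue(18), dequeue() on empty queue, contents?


enqueue(23) -> [23]
enqueue(16) -> [23, 16]
enqueue(17) -> [23, 16, 17]
enqueue(15) -> [23, 16, 17, 15]
enqueue(13) -> [23, 16, 17, 15, 13]
enqueue(18) -> [23, 16, 17, 15, 13, 18]
dequeue() returns 23 -> [16, 17, 15, 13, 18]
Final queue (front to back): [16, 17, 15, 13, 18]


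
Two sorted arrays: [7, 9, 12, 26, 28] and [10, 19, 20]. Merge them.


Compare heads, take smaller each step.
Merged: [7, 9, 10, 12, 19, 20, 26, 28]


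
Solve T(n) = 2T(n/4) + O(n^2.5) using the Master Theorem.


a=2, b=4, c=2.5. log_4(2)=0.5 < c=2.5. Case 3: O(n^c) = O(n^2.500)
Complexity: O(n^2.500)


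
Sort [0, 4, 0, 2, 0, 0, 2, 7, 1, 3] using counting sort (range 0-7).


Count array: [4, 1, 2, 1, 1, 0, 0, 1]
Reconstruct: [0, 0, 0, 0, 1, 2, 2, 3, 4, 7]


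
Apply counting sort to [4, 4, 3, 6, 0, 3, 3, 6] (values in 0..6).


Count array: [1, 0, 0, 3, 2, 0, 2]
Reconstruct: [0, 3, 3, 3, 4, 4, 6, 6]


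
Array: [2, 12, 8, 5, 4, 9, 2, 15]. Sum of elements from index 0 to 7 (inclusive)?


Prefix sums: [0, 2, 14, 22, 27, 31, 40, 42, 57]
Sum[0..7] = prefix[8] - prefix[0] = 57 - 0 = 57


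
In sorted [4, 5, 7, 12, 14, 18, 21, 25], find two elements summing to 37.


Two pointers: lo=0, hi=7
Found pair: (12, 25) summing to 37


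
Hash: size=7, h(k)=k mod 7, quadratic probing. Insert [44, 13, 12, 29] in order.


Insertions: 44->slot 2; 13->slot 6; 12->slot 5; 29->slot 1
Table: [None, 29, 44, None, None, 12, 13]


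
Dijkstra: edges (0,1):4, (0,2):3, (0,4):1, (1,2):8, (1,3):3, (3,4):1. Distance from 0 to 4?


Dijkstra from 0:
Distances: {0: 0, 1: 4, 2: 3, 3: 2, 4: 1}
Shortest distance to 4 = 1, path = [0, 4]


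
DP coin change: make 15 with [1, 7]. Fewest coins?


dp[0]=0; dp[i]=1+min(dp[i-c] for c in coins)
...dp[10]=4, dp[11]=5, dp[12]=6, dp[13]=7, dp[14]=2, dp[15]=3
Minimum coins for 15 = 3


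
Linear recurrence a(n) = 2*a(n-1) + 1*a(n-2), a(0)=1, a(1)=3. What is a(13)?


Build bottom-up:
...a(11)=19601, a(12)=47321, a(13)=2*47321+1*19601=114243


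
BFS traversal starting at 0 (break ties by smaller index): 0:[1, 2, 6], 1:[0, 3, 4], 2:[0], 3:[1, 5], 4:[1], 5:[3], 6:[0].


BFS queue: start with [0]
Visit order: [0, 1, 2, 6, 3, 4, 5]


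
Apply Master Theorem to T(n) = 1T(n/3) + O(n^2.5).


a=1, b=3, c=2.5. log_3(1)=0 < c=2.5. Case 3: O(n^c) = O(n^2.500)
Complexity: O(n^2.500)


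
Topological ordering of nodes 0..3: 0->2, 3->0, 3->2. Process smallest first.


Kahn's algorithm, process smallest node first
Order: [1, 3, 0, 2]


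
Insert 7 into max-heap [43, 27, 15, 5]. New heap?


Append 7: [43, 27, 15, 5, 7]
Bubble up: no swaps needed
Result: [43, 27, 15, 5, 7]


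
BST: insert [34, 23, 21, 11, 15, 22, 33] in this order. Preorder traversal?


Root = 34; build tree by BST insertion.
Preorder traversal: [34, 23, 21, 11, 15, 22, 33]


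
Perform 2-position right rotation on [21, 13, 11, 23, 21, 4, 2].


Right rotate by 2: [4, 2, 21, 13, 11, 23, 21]


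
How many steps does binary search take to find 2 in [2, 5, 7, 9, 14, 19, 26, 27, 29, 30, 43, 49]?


Search for 2:
[0,11] mid=5 arr[5]=19
[0,4] mid=2 arr[2]=7
[0,1] mid=0 arr[0]=2
Total: 3 comparisons


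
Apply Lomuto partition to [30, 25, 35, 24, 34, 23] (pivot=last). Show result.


Elements <= 23 go left of pivot.
Result: [23, 25, 35, 24, 34, 30], pivot at index 0


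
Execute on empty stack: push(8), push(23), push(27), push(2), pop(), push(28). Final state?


push(8) -> [8]
push(23) -> [8, 23]
push(27) -> [8, 23, 27]
push(2) -> [8, 23, 27, 2]
pop() returns 2 -> [8, 23, 27]
push(28) -> [8, 23, 27, 28]
Final stack (bottom to top): [8, 23, 27, 28]


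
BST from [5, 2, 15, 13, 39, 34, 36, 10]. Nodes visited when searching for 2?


BST root = 5
Search for 2: compare at each node
Path: [5, 2]


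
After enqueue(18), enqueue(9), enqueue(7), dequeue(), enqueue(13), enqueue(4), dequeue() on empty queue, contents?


enqueue(18) -> [18]
enqueue(9) -> [18, 9]
enqueue(7) -> [18, 9, 7]
dequeue() returns 18 -> [9, 7]
enqueue(13) -> [9, 7, 13]
enqueue(4) -> [9, 7, 13, 4]
dequeue() returns 9 -> [7, 13, 4]
Final queue (front to back): [7, 13, 4]


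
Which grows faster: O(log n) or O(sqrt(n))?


logarithmic grows slower than sublinear
O(log n) is asymptotically smaller; O(sqrt(n)) grows faster


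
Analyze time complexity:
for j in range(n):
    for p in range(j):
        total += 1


Per nesting level: O(n) * O(n) [triangular over j] = O(n^2)
Complexity: O(n^2)


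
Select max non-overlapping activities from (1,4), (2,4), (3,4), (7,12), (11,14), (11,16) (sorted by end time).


Greedy: pick earliest-ending, then skip overlaps.
Selected (2 activities): [(1, 4), (7, 12)]


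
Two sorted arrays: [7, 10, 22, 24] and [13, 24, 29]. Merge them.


Compare heads, take smaller each step.
Merged: [7, 10, 13, 22, 24, 24, 29]


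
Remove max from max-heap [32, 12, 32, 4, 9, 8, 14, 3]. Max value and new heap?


Max = 32
Replace root with last, heapify down
Resulting heap: [32, 12, 14, 4, 9, 8, 3]


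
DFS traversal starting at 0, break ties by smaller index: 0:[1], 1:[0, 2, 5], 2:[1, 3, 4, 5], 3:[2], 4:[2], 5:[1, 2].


DFS stack-based: start with [0]
Visit order: [0, 1, 2, 3, 4, 5]


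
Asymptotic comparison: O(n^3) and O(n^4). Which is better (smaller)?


cubic grows slower than quartic
O(n^3) is asymptotically smaller; O(n^4) grows faster


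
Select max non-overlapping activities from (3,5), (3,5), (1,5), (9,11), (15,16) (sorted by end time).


Greedy: pick earliest-ending, then skip overlaps.
Selected (3 activities): [(3, 5), (9, 11), (15, 16)]


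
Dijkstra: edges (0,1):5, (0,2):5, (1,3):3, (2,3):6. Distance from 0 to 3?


Dijkstra from 0:
Distances: {0: 0, 1: 5, 2: 5, 3: 8}
Shortest distance to 3 = 8, path = [0, 1, 3]


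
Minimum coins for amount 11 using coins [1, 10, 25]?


dp[0]=0; dp[i]=1+min(dp[i-c] for c in coins)
...dp[6]=6, dp[7]=7, dp[8]=8, dp[9]=9, dp[10]=1, dp[11]=2
Minimum coins for 11 = 2


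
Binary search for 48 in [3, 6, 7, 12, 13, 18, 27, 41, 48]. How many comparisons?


Search for 48:
[0,8] mid=4 arr[4]=13
[5,8] mid=6 arr[6]=27
[7,8] mid=7 arr[7]=41
[8,8] mid=8 arr[8]=48
Total: 4 comparisons


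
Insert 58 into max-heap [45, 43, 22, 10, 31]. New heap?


Append 58: [45, 43, 22, 10, 31, 58]
Bubble up: swap idx 5(58) with idx 2(22); swap idx 2(58) with idx 0(45)
Result: [58, 43, 45, 10, 31, 22]


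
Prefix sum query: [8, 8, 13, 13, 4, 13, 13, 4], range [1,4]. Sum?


Prefix sums: [0, 8, 16, 29, 42, 46, 59, 72, 76]
Sum[1..4] = prefix[5] - prefix[1] = 46 - 8 = 38


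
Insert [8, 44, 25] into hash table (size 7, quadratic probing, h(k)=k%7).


Insertions: 8->slot 1; 44->slot 2; 25->slot 4
Table: [None, 8, 44, None, 25, None, None]


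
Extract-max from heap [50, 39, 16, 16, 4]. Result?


Max = 50
Replace root with last, heapify down
Resulting heap: [39, 16, 16, 4]


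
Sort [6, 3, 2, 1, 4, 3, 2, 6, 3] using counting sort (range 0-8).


Count array: [0, 1, 2, 3, 1, 0, 2, 0, 0]
Reconstruct: [1, 2, 2, 3, 3, 3, 4, 6, 6]


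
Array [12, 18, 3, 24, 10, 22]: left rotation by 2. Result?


Left rotate by 2: [3, 24, 10, 22, 12, 18]


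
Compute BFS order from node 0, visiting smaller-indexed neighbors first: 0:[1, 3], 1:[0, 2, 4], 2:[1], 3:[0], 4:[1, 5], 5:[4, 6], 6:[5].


BFS queue: start with [0]
Visit order: [0, 1, 3, 2, 4, 5, 6]


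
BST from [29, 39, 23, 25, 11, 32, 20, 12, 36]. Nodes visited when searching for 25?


BST root = 29
Search for 25: compare at each node
Path: [29, 23, 25]


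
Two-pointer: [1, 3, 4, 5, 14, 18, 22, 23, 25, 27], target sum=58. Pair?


Two pointers: lo=0, hi=9
No pair sums to 58


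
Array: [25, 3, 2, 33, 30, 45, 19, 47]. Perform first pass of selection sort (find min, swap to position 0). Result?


After one pass: [2, 3, 25, 33, 30, 45, 19, 47]


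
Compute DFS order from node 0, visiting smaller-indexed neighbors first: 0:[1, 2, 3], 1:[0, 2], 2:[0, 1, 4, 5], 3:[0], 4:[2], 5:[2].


DFS stack-based: start with [0]
Visit order: [0, 1, 2, 4, 5, 3]


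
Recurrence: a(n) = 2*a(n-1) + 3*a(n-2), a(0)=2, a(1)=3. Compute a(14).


Build bottom-up:
...a(12)=664302, a(13)=1992903, a(14)=2*1992903+3*664302=5978712


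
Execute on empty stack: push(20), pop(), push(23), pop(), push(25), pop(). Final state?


push(20) -> [20]
pop() returns 20 -> []
push(23) -> [23]
pop() returns 23 -> []
push(25) -> [25]
pop() returns 25 -> []
Final stack (bottom to top): []


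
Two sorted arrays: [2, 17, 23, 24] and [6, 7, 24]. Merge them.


Compare heads, take smaller each step.
Merged: [2, 6, 7, 17, 23, 24, 24]


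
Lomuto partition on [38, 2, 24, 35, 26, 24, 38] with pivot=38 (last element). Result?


Elements <= 38 go left of pivot.
Result: [38, 2, 24, 35, 26, 24, 38], pivot at index 6


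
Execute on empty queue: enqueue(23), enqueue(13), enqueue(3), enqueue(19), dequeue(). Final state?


enqueue(23) -> [23]
enqueue(13) -> [23, 13]
enqueue(3) -> [23, 13, 3]
enqueue(19) -> [23, 13, 3, 19]
dequeue() returns 23 -> [13, 3, 19]
Final queue (front to back): [13, 3, 19]


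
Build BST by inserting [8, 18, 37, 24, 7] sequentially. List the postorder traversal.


Root = 8; build tree by BST insertion.
Postorder traversal: [7, 24, 37, 18, 8]


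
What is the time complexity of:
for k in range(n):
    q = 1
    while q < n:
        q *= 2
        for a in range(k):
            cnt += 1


Per nesting level: O(n) * O(log n) * O(n) [triangular over k] = O(n^2 log n)
Complexity: O(n^2 log n)


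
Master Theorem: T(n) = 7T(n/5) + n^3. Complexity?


a=7, b=5, c=3. log_5(7)=1.209 < c=3. Case 3: O(n^c) = O(n^3)
Complexity: O(n^3)


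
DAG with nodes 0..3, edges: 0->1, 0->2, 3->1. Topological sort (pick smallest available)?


Kahn's algorithm, process smallest node first
Order: [0, 2, 3, 1]


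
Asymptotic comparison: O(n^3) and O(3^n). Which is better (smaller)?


cubic grows slower than exponential (base 3)
O(n^3) is asymptotically smaller; O(3^n) grows faster


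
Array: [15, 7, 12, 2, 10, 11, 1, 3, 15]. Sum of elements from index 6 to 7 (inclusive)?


Prefix sums: [0, 15, 22, 34, 36, 46, 57, 58, 61, 76]
Sum[6..7] = prefix[8] - prefix[6] = 61 - 57 = 4


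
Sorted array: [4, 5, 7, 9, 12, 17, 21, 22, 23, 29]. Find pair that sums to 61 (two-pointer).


Two pointers: lo=0, hi=9
No pair sums to 61


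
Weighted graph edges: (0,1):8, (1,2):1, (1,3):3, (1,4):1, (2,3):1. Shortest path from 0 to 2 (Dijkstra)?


Dijkstra from 0:
Distances: {0: 0, 1: 8, 2: 9, 3: 10, 4: 9}
Shortest distance to 2 = 9, path = [0, 1, 2]


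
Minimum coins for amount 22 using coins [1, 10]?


dp[0]=0; dp[i]=1+min(dp[i-c] for c in coins)
...dp[17]=8, dp[18]=9, dp[19]=10, dp[20]=2, dp[21]=3, dp[22]=4
Minimum coins for 22 = 4


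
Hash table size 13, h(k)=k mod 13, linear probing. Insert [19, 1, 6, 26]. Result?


Insertions: 19->slot 6; 1->slot 1; 6->slot 7; 26->slot 0
Table: [26, 1, None, None, None, None, 19, 6, None, None, None, None, None]


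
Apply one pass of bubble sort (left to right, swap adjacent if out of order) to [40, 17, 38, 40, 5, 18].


After one pass: [17, 38, 40, 5, 18, 40]


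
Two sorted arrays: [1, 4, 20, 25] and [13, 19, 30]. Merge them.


Compare heads, take smaller each step.
Merged: [1, 4, 13, 19, 20, 25, 30]


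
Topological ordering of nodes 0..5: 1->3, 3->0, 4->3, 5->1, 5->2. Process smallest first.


Kahn's algorithm, process smallest node first
Order: [4, 5, 1, 2, 3, 0]


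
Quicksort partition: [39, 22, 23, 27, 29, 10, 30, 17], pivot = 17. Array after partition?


Elements <= 17 go left of pivot.
Result: [10, 17, 23, 27, 29, 39, 30, 22], pivot at index 1


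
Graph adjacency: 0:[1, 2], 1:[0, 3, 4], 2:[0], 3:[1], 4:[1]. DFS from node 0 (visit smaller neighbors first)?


DFS stack-based: start with [0]
Visit order: [0, 1, 3, 4, 2]


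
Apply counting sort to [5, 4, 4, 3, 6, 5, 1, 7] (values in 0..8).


Count array: [0, 1, 0, 1, 2, 2, 1, 1, 0]
Reconstruct: [1, 3, 4, 4, 5, 5, 6, 7]


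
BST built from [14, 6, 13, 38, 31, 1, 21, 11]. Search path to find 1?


BST root = 14
Search for 1: compare at each node
Path: [14, 6, 1]


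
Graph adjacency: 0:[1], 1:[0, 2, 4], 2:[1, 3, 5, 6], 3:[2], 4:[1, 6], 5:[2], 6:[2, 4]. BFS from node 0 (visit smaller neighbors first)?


BFS queue: start with [0]
Visit order: [0, 1, 2, 4, 3, 5, 6]


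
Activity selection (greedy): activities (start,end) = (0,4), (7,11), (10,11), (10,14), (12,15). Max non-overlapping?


Greedy: pick earliest-ending, then skip overlaps.
Selected (3 activities): [(0, 4), (7, 11), (12, 15)]


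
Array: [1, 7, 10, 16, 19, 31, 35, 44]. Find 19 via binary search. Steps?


Search for 19:
[0,7] mid=3 arr[3]=16
[4,7] mid=5 arr[5]=31
[4,4] mid=4 arr[4]=19
Total: 3 comparisons


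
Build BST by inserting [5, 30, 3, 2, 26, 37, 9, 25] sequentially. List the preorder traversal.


Root = 5; build tree by BST insertion.
Preorder traversal: [5, 3, 2, 30, 26, 9, 25, 37]


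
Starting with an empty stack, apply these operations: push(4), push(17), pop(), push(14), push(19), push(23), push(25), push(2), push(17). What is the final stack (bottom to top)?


push(4) -> [4]
push(17) -> [4, 17]
pop() returns 17 -> [4]
push(14) -> [4, 14]
push(19) -> [4, 14, 19]
push(23) -> [4, 14, 19, 23]
push(25) -> [4, 14, 19, 23, 25]
push(2) -> [4, 14, 19, 23, 25, 2]
push(17) -> [4, 14, 19, 23, 25, 2, 17]
Final stack (bottom to top): [4, 14, 19, 23, 25, 2, 17]


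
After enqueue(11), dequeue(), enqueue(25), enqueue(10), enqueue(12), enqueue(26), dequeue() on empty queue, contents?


enqueue(11) -> [11]
dequeue() returns 11 -> []
enqueue(25) -> [25]
enqueue(10) -> [25, 10]
enqueue(12) -> [25, 10, 12]
enqueue(26) -> [25, 10, 12, 26]
dequeue() returns 25 -> [10, 12, 26]
Final queue (front to back): [10, 12, 26]


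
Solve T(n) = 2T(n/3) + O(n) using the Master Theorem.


a=2, b=3, c=1. log_3(2)=0.631 < c=1. Case 3: O(n^c) = O(n)
Complexity: O(n)


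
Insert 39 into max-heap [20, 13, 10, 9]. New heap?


Append 39: [20, 13, 10, 9, 39]
Bubble up: swap idx 4(39) with idx 1(13); swap idx 1(39) with idx 0(20)
Result: [39, 20, 10, 9, 13]


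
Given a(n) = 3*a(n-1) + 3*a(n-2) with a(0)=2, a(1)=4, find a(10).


Build bottom-up:
...a(8)=52002, a(9)=197154, a(10)=3*197154+3*52002=747468


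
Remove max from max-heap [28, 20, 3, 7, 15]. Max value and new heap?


Max = 28
Replace root with last, heapify down
Resulting heap: [20, 15, 3, 7]


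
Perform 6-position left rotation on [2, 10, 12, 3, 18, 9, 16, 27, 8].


Left rotate by 6: [16, 27, 8, 2, 10, 12, 3, 18, 9]


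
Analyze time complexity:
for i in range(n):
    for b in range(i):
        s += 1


Per nesting level: O(n) * O(n) [triangular over i] = O(n^2)
Complexity: O(n^2)


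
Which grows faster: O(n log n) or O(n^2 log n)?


linearithmic grows slower than n^2 log n
O(n log n) is asymptotically smaller; O(n^2 log n) grows faster


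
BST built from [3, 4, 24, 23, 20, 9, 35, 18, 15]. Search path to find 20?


BST root = 3
Search for 20: compare at each node
Path: [3, 4, 24, 23, 20]


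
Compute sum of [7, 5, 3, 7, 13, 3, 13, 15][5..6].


Prefix sums: [0, 7, 12, 15, 22, 35, 38, 51, 66]
Sum[5..6] = prefix[7] - prefix[5] = 51 - 35 = 16


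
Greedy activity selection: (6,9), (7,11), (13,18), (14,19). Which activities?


Greedy: pick earliest-ending, then skip overlaps.
Selected (2 activities): [(6, 9), (13, 18)]


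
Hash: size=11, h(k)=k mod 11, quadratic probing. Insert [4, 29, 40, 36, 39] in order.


Insertions: 4->slot 4; 29->slot 7; 40->slot 8; 36->slot 3; 39->slot 6
Table: [None, None, None, 36, 4, None, 39, 29, 40, None, None]


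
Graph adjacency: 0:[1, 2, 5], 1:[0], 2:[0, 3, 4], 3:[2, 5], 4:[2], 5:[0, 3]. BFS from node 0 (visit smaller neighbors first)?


BFS queue: start with [0]
Visit order: [0, 1, 2, 5, 3, 4]


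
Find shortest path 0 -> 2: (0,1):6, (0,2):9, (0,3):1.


Dijkstra from 0:
Distances: {0: 0, 1: 6, 2: 9, 3: 1}
Shortest distance to 2 = 9, path = [0, 2]


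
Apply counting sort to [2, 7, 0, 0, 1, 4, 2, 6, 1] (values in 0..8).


Count array: [2, 2, 2, 0, 1, 0, 1, 1, 0]
Reconstruct: [0, 0, 1, 1, 2, 2, 4, 6, 7]


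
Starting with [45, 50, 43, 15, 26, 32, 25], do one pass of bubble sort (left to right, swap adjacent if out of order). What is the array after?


After one pass: [45, 43, 15, 26, 32, 25, 50]


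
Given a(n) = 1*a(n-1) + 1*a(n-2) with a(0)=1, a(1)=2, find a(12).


Build bottom-up:
...a(10)=144, a(11)=233, a(12)=1*233+1*144=377


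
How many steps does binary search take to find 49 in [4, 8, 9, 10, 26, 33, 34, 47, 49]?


Search for 49:
[0,8] mid=4 arr[4]=26
[5,8] mid=6 arr[6]=34
[7,8] mid=7 arr[7]=47
[8,8] mid=8 arr[8]=49
Total: 4 comparisons


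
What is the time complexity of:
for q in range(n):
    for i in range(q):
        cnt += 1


Per nesting level: O(n) * O(n) [triangular over q] = O(n^2)
Complexity: O(n^2)
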